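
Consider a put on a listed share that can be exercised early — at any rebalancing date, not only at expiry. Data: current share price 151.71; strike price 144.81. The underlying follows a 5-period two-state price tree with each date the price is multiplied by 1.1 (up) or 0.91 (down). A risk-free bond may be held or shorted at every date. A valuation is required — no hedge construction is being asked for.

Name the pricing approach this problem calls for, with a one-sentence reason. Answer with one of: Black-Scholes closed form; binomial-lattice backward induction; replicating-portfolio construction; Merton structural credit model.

framework: binomial-lattice backward induction

Key observation: with exercise allowed before expiry on a discrete up/down model (5 steps from spot 151.71), the strike-144.81 put's value must be rolled back through the tree testing early exercise at each node.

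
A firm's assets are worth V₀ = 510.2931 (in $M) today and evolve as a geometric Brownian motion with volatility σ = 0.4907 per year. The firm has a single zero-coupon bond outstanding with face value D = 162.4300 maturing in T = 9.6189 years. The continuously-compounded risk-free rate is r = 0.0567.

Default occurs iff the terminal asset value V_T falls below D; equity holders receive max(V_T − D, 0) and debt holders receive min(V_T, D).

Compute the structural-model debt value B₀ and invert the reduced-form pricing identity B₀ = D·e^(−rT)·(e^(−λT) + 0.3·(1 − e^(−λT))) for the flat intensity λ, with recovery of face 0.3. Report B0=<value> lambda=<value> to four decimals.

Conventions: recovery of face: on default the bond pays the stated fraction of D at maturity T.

B0=75.5767 lambda=0.0344

Apply the equity-as-call identities (strike 162.4300, horizon 9.6189 years):
d₁ = [ln(V₀/D) + (r + σ²/2)T] / (σ√T)
   = [ln(510.2931/162.4300) + (0.0567 + 0.5·0.4907²)·9.6189] / (0.4907·√9.6189)
   = [1.144738 + 1.703442] / 1.521874 = 1.871495
d₂ = d₁ − σ√T = 1.871495 − 1.521874 = 0.349621
N(d₁) = 0.969362,  N(d₂) = 0.636688,  e^(−rT) = 0.579615
E₀ = V₀·N(d₁) − D·e^(−rT)·N(d₂)
   = 510.2931·0.969362 − 162.4300·0.579615·0.636688 = 434.716427
B₀ = V₀ − E₀ = 510.2931 − 434.716427 = 75.576673
e^(−λT) = (B₀·e^(rT)/D − 0.3)/(1 − 0.3) = (75.5767·1.725284/162.4300 − 0.3)/0.7 = 0.71821941
λ = −ln(0.71821941)/9.6189 = 0.034409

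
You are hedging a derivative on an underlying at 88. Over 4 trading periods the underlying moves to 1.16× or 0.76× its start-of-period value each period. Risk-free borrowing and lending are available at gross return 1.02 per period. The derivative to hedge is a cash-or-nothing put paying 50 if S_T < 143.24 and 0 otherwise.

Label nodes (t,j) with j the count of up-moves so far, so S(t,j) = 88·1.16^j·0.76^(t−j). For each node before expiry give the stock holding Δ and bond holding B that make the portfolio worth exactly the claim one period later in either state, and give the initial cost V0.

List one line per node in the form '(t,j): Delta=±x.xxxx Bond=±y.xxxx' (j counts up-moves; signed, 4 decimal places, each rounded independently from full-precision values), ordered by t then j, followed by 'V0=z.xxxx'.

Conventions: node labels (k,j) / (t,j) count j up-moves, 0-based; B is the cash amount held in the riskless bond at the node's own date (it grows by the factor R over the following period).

(0,0): Delta=-0.3676 Bond=70.2948
(1,0): Delta=0.0000 Bond=47.1161
(1,1): Delta=-0.4973 Bond=84.9386
(2,0): Delta=0.0000 Bond=48.0584
(2,1): Delta=0.0000 Bond=48.0584
(2,2): Delta=-0.6727 Bond=107.4106
(3,0): Delta=0.0000 Bond=49.0196
(3,1): Delta=0.0000 Bond=49.0196
(3,2): Delta=0.0000 Bond=49.0196
(3,3): Delta=-0.9100 Bond=142.1569
V0=37.9467

Since d<R<u, set p* = (R−d)/(u−d) = 0.6500; price each node as the discounted p*-expectation of its children.
Terminal payoffs: V(4,0)=50.0000, V(4,1)=50.0000, V(4,2)=50.0000, V(4,3)=50.0000, V(4,4)=0.0000
Node (3,0) S=38.6299: V=(p*·50.0000+(1−p*)·50.0000)/1.02=49.0196; Δ=(50.0000−50.0000)/(44.8107−29.3587)=0.0000; B=V−Δ·S=49.0196
Node (3,1) S=58.9614: V=(p*·50.0000+(1−p*)·50.0000)/1.02=49.0196; Δ=(50.0000−50.0000)/(68.3952−44.8107)=0.0000; B=V−Δ·S=49.0196
Node (3,2) S=89.9937: V=(p*·50.0000+(1−p*)·50.0000)/1.02=49.0196; Δ=(50.0000−50.0000)/(104.3927−68.3952)=0.0000; B=V−Δ·S=49.0196
Node (3,3) S=137.3588: V=(p*·0.0000+(1−p*)·50.0000)/1.02=17.1569; Δ=(0.0000−50.0000)/(159.3363−104.3927)=-0.9100; B=V−Δ·S=142.1569
Node (2,0) S=50.8288: V=(p*·49.0196+(1−p*)·49.0196)/1.02=48.0584; Δ=(49.0196−49.0196)/(58.9614−38.6299)=0.0000; B=V−Δ·S=48.0584
Node (2,1) S=77.5808: V=(p*·49.0196+(1−p*)·49.0196)/1.02=48.0584; Δ=(49.0196−49.0196)/(89.9937−58.9614)=0.0000; B=V−Δ·S=48.0584
Node (2,2) S=118.4128: V=(p*·17.1569+(1−p*)·49.0196)/1.02=27.7537; Δ=(17.1569−49.0196)/(137.3588−89.9937)=-0.6727; B=V−Δ·S=107.4106
Node (1,0) S=66.8800: V=(p*·48.0584+(1−p*)·48.0584)/1.02=47.1161; Δ=(48.0584−48.0584)/(77.5808−50.8288)=0.0000; B=V−Δ·S=47.1161
Node (1,1) S=102.0800: V=(p*·27.7537+(1−p*)·48.0584)/1.02=34.1769; Δ=(27.7537−48.0584)/(118.4128−77.5808)=-0.4973; B=V−Δ·S=84.9386
Node (0,0) S=88.0000: V=(p*·34.1769+(1−p*)·47.1161)/1.02=37.9467; Δ=(34.1769−47.1161)/(102.0800−66.8800)=-0.3676; B=V−Δ·S=70.2948
Sanity check at the root: Δ(0,0)·S0 + B(0,0) reproduces V0 = 37.9467.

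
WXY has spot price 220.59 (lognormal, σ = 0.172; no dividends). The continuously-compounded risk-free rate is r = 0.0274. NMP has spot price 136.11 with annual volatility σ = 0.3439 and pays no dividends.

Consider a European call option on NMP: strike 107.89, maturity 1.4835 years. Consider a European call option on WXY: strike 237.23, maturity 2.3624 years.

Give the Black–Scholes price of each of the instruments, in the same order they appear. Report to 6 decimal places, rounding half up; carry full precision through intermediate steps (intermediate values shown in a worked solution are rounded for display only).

price(NMP call K=107.89) = 40.130230
price(WXY call K=237.23) = 22.415708

[NMP call K=107.89]
σ√T = 0.3439·√1.4835 = 0.418867
d₁ = (ln(S/K) + (r+σ²/2)T) / (σ√T) = (ln(136.11/107.89) + (0.0274+0.3439²/2)·1.4835) / 0.418867 = (0.232351 + 0.128373) / 0.418867 = 0.861190
d₂ = d₁ − σ√T = 0.861190 − 0.418867 = 0.442323
e^{−rT} = 0.960167
N(d₁) = 0.805433,  N(d₂) = 0.670872
price = S·N(d₁) − K·e^{−rT}·N(d₂) = 109.627516 − 69.497286 = 40.130230
[WXY call K=237.23]
σ√T = 0.172·√2.3624 = 0.264366
d₁ = (ln(S/K) + (r+σ²/2)T) / (σ√T) = (ln(220.59/237.23) + (0.0274+0.172²/2)·2.3624) / 0.264366 = (-0.072724 + 0.099674) / 0.264366 = 0.101942
d₂ = d₁ − σ√T = 0.101942 − 0.264366 = -0.162424
e^{−rT} = 0.937321
N(d₁) = 0.540599,  N(d₂) = 0.435486
price = S·N(d₁) − K·e^{−rT}·N(d₂) = 119.250671 − 96.834963 = 22.415708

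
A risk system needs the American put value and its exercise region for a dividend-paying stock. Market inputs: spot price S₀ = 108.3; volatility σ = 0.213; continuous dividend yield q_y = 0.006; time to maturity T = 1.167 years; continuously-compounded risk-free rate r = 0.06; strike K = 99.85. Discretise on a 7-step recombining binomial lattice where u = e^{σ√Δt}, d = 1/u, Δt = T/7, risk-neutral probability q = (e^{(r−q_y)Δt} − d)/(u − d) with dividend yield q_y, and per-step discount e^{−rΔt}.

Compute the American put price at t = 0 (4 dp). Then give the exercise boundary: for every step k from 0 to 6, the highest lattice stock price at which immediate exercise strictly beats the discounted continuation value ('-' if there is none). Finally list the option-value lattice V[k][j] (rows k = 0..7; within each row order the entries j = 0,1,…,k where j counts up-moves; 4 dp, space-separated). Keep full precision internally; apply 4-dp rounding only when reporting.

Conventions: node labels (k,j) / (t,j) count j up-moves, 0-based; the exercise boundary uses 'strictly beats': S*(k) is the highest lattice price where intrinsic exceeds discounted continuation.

price = 3.9622
boundary = - - - 83.4291 76.4799 83.4291 91.0097
tree:
3.9622
6.5876 1.7110
10.6102 3.1482 0.4699
16.4209 5.6625 0.9800 0.0267
23.3701 9.8694 2.0422 0.0574 0.0000
29.7405 16.4209 4.2512 0.1235 0.0000 0.0000
35.5802 23.3701 8.8403 0.2655 0.0000 0.0000 0.0000
40.9336 29.7405 16.4209 0.5708 0.0000 0.0000 0.0000 0.0000

Δt=0.16671, u=1.09086, d=0.91671, q=0.53020, disc=e^(-rΔt)=0.99005
k=7 terminal: V=max(K-S,0) → 40.9336 29.7405 16.4209 0.5708 0.0000 0.0000 0.0000 0.0000
k=6: j=0 S=64.2698 intr=35.5802 cont=34.6507 V=35.5802[EX]; j=1 S=76.4799 intr=23.3701 cont=22.4528 V=23.3701[EX]; j=2 S=91.0097 intr=8.8403 cont=7.9374 V=8.8403[EX]; j=3 S=108.3000 intr=0.0000 cont=0.2655 V=0.2655[hold]; j=4 S=128.8751 intr=0.0000 cont=0.0000 V=0.0000[hold]; j=5 S=153.3591 intr=0.0000 cont=0.0000 V=0.0000[hold]; j=6 S=182.4947 intr=0.0000 cont=0.0000 V=0.0000[hold]  S*(6)=91.0097
k=5: j=0 S=70.1095 intr=29.7405 cont=28.8168 V=29.7405[EX]; j=1 S=83.4291 intr=16.4209 cont=15.5105 V=16.4209[EX]; j=2 S=99.2792 intr=0.5708 cont=4.2512 V=4.2512[hold]; j=3 S=118.1405 intr=0.0000 cont=0.1235 V=0.1235[hold]; j=4 S=140.5851 intr=0.0000 cont=0.0000 V=0.0000[hold]; j=5 S=167.2938 intr=0.0000 cont=0.0000 V=0.0000[hold]  S*(5)=83.4291
k=4: j=0 S=76.4799 intr=23.3701 cont=22.4528 V=23.3701[EX]; j=1 S=91.0097 intr=8.8403 cont=9.8694 V=9.8694[hold]; j=2 S=108.3000 intr=0.0000 cont=2.0422 V=2.0422[hold]; j=3 S=128.8751 intr=0.0000 cont=0.0574 V=0.0574[hold]; j=4 S=153.3591 intr=0.0000 cont=0.0000 V=0.0000[hold]  S*(4)=76.4799
k=3: j=0 S=83.4291 intr=16.4209 cont=16.0507 V=16.4209[EX]; j=1 S=99.2792 intr=0.5708 cont=5.6625 V=5.6625[hold]; j=2 S=118.1405 intr=0.0000 cont=0.9800 V=0.9800[hold]; j=3 S=140.5851 intr=0.0000 cont=0.0267 V=0.0267[hold]  S*(3)=83.4291
k=2: j=0 S=91.0097 intr=8.8403 cont=10.6102 V=10.6102[hold]; j=1 S=108.3000 intr=0.0000 cont=3.1482 V=3.1482[hold]; j=2 S=128.8751 intr=0.0000 cont=0.4699 V=0.4699[hold]  S*(2)=-
k=1: j=0 S=99.2792 intr=0.5708 cont=6.5876 V=6.5876[hold]; j=1 S=118.1405 intr=0.0000 cont=1.7110 V=1.7110[hold]  S*(1)=-
k=0: j=0 S=108.3000 intr=0.0000 cont=3.9622 V=3.9622[hold]  S*(0)=-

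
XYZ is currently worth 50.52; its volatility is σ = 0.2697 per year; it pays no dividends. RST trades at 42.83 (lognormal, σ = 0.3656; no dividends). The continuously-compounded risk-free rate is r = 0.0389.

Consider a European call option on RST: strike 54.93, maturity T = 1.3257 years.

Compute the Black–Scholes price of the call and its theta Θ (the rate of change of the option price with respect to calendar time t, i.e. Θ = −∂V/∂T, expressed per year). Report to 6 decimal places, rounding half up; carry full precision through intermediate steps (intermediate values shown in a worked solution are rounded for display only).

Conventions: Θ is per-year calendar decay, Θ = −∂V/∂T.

σ√T = 0.3656·√1.3257 = 0.420948
d₁ = (ln(S/K) + (r+σ²/2)T) / (σ√T) = (ln(42.83/54.93) + (0.0389+0.3656²/2)·1.3257) / 0.420948 = (-0.248821 + 0.140168) / 0.420948 = -0.258113
d₂ = d₁ − σ√T = -0.258113 − 0.420948 = -0.679062
e^{−rT} = 0.949737
N(d₁) = 0.398160,  N(d₂) = 0.248549
Call price V = S·N(d₁) − K·e^{−rT}·N(d₂) = 17.053181 − 12.966593 = 4.086589
φ(d₁) = (1/√(2π))·e^{−d₁²/2} = 0.385872
Θ = −S·φ(d₁)·σ/(2√T) − r·K·e^{−rT}·N(d₂) = −2.623885 − 0.504400 = -3.128286

price = 4.086589
Θ = -3.128286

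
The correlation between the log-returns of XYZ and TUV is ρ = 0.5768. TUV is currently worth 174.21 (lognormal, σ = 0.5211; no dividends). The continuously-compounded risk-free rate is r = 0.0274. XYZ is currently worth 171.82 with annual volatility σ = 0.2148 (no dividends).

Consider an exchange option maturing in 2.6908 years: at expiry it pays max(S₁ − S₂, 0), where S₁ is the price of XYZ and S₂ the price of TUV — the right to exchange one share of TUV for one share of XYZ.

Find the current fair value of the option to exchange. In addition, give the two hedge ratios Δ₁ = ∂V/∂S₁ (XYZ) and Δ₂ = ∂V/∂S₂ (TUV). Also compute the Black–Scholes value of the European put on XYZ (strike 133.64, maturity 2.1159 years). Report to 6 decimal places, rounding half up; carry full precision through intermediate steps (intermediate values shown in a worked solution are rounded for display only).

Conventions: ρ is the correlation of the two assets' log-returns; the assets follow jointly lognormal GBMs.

exchange price = 46.959036
Δ1 = 0.631850
Δ2 = -0.353628
price(XYZ put K=133.64) = 3.876737

σ_eff = √(σ₁² + σ₂² − 2ρσ₁σ₂) = √(0.2148² + 0.5211² − 2·0.5768·0.2148·0.5211) = 0.434234
d₁ = (ln(S₁/S₂) + (q₂ − q₁ + σ_eff²/2)T) / (σ_eff√T) = (ln(171.82/174.21) + (0.0 − 0.0 + 0.094280)·2.6908) / 0.712303 = 0.336758
d₂ = d₁ − σ_eff√T = 0.336758 − 0.712303 = -0.375545
N(d₁) = 0.631850,  N(d₂) = 0.353628
V = S₁·e^{−q₁T}·N(d₁) − S₂·e^{−q₂T}·N(d₂) = 108.564511 − 61.605474 = 46.959036
Δ₁ = e^{−q₁T}·N(d₁) = 0.631850;  Δ₂ = −e^{−q₂T}·N(d₂) = -0.353628
[vanilla: XYZ put K=133.64]
σ√T = 0.2148·√2.1159 = 0.312451
d₁ = (ln(S/K) + (r+σ²/2)T) / (σ√T) = (ln(171.82/133.64) + (0.0274+0.2148²/2)·2.1159) / 0.312451 = (0.251298 + 0.106788) / 0.312451 = 1.146056
d₂ = d₁ − σ√T = 1.146056 − 0.312451 = 0.833605
e^{−rT} = 0.943673
N(−d₁) = 0.125886,  N(−d₂) = 0.202252
price = K·e^{−rT}·N(−d₂) − S·N(−d₁) = 25.506471 − 21.629734 = 3.876737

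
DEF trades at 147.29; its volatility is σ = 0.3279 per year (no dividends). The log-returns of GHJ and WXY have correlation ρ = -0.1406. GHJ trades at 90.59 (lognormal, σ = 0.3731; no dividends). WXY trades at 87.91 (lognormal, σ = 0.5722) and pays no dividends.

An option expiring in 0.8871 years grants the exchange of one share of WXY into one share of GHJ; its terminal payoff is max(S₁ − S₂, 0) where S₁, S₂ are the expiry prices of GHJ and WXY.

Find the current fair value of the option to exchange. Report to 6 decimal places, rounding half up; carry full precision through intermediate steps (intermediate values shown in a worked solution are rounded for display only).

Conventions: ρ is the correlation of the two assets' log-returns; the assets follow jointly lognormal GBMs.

σ_eff = √(σ₁² + σ₂² − 2ρσ₁σ₂) = √(0.3731² + 0.5722² − 2·-0.1406·0.3731·0.5722) = 0.725706
d₁ = (ln(S₁/S₂) + (q₂ − q₁ + σ_eff²/2)T) / (σ_eff√T) = (ln(90.59/87.91) + (0.0 − 0.0 + 0.263325)·0.8871) / 0.683513 = 0.385692
d₂ = d₁ − σ_eff√T = 0.385692 − 0.683513 = -0.297822
N(d₁) = 0.650138,  N(d₂) = 0.382920
V = S₁·e^{−q₁T}·N(d₁) − S₂·e^{−q₂T}·N(d₂) = 58.895960 − 33.662470 = 25.233490
Key observation: r never enters — measured in units of WXY, the claim is a call on S₁/S₂ struck at 1, so only the dividend yields and σ_eff matter.

exchange price = 25.233490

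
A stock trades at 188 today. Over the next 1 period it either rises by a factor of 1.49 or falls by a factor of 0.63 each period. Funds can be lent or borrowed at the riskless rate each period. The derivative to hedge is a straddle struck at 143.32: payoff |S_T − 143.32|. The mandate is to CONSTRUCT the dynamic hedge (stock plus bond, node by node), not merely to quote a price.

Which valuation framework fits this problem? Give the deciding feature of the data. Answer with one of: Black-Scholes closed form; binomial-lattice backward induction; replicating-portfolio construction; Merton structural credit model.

framework: replicating-portfolio construction

Key observation: the task asks for the hedge itself — share and bond holdings at every node of the 1-period tree on spot 188 with factors 1.49/0.63 — which is exactly what the replicating-portfolio construction produces.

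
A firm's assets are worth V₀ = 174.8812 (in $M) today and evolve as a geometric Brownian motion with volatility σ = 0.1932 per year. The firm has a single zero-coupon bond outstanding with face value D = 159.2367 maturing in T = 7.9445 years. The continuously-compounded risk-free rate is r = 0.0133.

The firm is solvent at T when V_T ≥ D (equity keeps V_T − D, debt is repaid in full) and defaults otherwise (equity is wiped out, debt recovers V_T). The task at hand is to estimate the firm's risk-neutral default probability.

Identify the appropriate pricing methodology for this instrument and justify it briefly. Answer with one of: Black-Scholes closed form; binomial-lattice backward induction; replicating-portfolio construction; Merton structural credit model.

framework: Merton structural credit model

Key observation: the data describe a firm's assets (V₀ = 174.8812, GBM) and a single zero-coupon debt of face 159.2367, so credit quantities follow from equity-as-call in the structural model.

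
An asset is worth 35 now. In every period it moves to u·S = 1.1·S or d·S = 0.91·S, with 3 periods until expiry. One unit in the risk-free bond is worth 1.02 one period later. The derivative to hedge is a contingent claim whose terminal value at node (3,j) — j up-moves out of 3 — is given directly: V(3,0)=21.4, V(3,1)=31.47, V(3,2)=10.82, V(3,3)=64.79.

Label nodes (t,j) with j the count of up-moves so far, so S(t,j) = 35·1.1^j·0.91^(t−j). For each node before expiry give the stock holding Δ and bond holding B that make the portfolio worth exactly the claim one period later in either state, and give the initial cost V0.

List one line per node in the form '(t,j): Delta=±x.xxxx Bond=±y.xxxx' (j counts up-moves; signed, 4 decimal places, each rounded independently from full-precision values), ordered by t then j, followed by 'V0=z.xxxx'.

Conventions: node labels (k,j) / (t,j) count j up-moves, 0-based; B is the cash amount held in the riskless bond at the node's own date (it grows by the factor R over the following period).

(0,0): Delta=1.4175 Bond=-22.8124
(1,0): Delta=-1.2499 Bond=61.6898
(1,1): Delta=3.0224 Bond=-85.0566
(2,0): Delta=1.8286 Bond=-26.3039
(2,1): Delta=-3.1022 Bond=127.8163
(2,2): Delta=6.7073 Bond=-242.8117
V0=26.8008

Risk-neutral probability p* = (R−d)/(u−d) = (1.02−0.91)/(1.1−0.91) = 0.5789.
At maturity the claim pays: V(3,0)=21.4000, V(3,1)=31.4700, V(3,2)=10.8200, V(3,3)=64.7900
Node (2,0) S=28.9835: V=(p*·31.4700+(1−p*)·21.4000)/1.02=26.6961; Δ=(31.4700−21.4000)/(31.8819−26.3750)=1.8286; B=V−Δ·S=-26.3039
Node (2,1) S=35.0350: V=(p*·10.8200+(1−p*)·31.4700)/1.02=19.1321; Δ=(10.8200−31.4700)/(38.5385−31.8819)=-3.1022; B=V−Δ·S=127.8163
Node (2,2) S=42.3500: V=(p*·64.7900+(1−p*)·10.8200)/1.02=41.2410; Δ=(64.7900−10.8200)/(46.5850−38.5385)=6.7073; B=V−Δ·S=-242.8117
Node (1,0) S=31.8500: V=(p*·19.1321+(1−p*)·26.6961)/1.02=21.8793; Δ=(19.1321−26.6961)/(35.0350−28.9835)=-1.2499; B=V−Δ·S=61.6898
Node (1,1) S=38.5000: V=(p*·41.2410+(1−p*)·19.1321)/1.02=31.3059; Δ=(41.2410−19.1321)/(42.3500−35.0350)=3.0224; B=V−Δ·S=-85.0566
Node (0,0) S=35.0000: V=(p*·31.3059+(1−p*)·21.8793)/1.02=26.8008; Δ=(31.3059−21.8793)/(38.5000−31.8500)=1.4175; B=V−Δ·S=-22.8124
Check: Δ(0,0)·S0 + B(0,0) = 26.8008 = V0.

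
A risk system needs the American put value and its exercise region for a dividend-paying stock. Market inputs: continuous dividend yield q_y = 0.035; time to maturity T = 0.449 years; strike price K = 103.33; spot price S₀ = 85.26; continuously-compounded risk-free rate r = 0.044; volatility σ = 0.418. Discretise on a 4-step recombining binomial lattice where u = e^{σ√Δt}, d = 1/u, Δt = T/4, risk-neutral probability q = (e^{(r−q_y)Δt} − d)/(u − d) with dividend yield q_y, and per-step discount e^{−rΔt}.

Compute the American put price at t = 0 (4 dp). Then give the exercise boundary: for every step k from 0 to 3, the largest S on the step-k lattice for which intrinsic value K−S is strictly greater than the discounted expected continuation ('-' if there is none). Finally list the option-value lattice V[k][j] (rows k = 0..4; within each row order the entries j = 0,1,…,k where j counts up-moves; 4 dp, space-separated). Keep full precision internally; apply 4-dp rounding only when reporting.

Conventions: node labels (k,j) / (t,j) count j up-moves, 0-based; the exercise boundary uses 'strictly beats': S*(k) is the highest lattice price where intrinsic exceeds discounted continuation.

price = 21.7870
boundary = - - 64.4322 74.1181
tree:
21.7870
29.8473 12.8782
38.8978 19.9010 5.0517
47.3179 29.2119 9.5543 0.0000
54.6376 38.8978 18.0700 0.0000 0.0000

Δt=0.11225  u=1.15033  d=0.86932  q=0.46864  discount=0.99507
step 4 (expiry): payoffs max(K−S,0) = 54.6376 38.8978 18.0700 0.0000 0.0000
step 3: (k=3,j=0): S=56.0121, K−S=47.3179, hold=47.0284 ⇒ V=47.3179 exercise | (k=3,j=1): S=74.1181, K−S=29.2119, hold=28.9934 ⇒ V=29.2119 exercise | (k=3,j=2): S=98.0768, K−S=5.2532, hold=9.5543 ⇒ V=9.5543 continue | (k=3,j=3): S=129.7802, K−S=0.0000, hold=0.0000 ⇒ V=0.0000 continue  boundary S*=74.1181
step 2: (k=2,j=0): S=64.4322, K−S=38.8978, hold=38.6413 ⇒ V=38.8978 exercise | (k=2,j=1): S=85.2600, K−S=18.0700, hold=19.9010 ⇒ V=19.9010 continue | (k=2,j=2): S=112.8203, K−S=0.0000, hold=5.0517 ⇒ V=5.0517 continue  boundary S*=64.4322
step 1: (k=1,j=0): S=74.1181, K−S=29.2119, hold=29.8473 ⇒ V=29.8473 continue | (k=1,j=1): S=98.0768, K−S=5.2532, hold=12.8782 ⇒ V=12.8782 continue  boundary S*=-
step 0: (k=0,j=0): S=85.2600, K−S=18.0700, hold=21.7870 ⇒ V=21.7870 continue  boundary S*=-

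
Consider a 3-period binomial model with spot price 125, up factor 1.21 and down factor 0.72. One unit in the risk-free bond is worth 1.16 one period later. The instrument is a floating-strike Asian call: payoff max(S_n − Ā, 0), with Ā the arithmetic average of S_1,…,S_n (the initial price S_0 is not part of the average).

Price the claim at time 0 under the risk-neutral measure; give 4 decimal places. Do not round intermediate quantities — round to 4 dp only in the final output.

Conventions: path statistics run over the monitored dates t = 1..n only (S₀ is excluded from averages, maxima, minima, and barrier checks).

price = 17.9957

With p* = (R−d)/(u−d) = 0.8980, sum probability × payoff across the paths and divide by R^3.
Enumerate all 2^3 = 8 price paths (U = up ×1.21, D = down ×0.72); each path with k up-moves has probability p*^k·(1−p*)^(3−k).
DDD: Ā=67.1520, payoff=0.0000, prob=0.001062
UDD: Ā=112.8527, payoff=0.0000, prob=0.009350
DUD: Ā=92.4360, payoff=0.0000, prob=0.009350
UUD: Ā=155.3438, payoff=0.0000, prob=0.082279
DDU: Ā=77.7360, payoff=0.6720, prob=0.009350
UDU: Ā=130.6397, payoff=1.1293, prob=0.082279
DUU: Ā=110.2230, payoff=21.5460, prob=0.082279
UUU: Ā=185.2359, payoff=36.2092, prob=0.724052
Price = Σ prob·payoff / R^3 = 28.089361 / 1.560896 = 17.9957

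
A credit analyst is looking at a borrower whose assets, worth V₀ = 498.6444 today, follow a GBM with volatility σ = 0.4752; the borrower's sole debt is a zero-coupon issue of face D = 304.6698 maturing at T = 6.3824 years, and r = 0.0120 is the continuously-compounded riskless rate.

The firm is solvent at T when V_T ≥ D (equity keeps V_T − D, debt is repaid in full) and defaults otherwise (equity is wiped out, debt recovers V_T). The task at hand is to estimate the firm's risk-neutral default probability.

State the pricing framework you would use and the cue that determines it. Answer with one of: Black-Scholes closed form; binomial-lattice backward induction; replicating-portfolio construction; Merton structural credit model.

framework: Merton structural credit model

Key observation: the asked-for credit quantity lives on the firm's capital structure — asset value, asset volatility, debt face 304.6698 — which is the structural model's domain.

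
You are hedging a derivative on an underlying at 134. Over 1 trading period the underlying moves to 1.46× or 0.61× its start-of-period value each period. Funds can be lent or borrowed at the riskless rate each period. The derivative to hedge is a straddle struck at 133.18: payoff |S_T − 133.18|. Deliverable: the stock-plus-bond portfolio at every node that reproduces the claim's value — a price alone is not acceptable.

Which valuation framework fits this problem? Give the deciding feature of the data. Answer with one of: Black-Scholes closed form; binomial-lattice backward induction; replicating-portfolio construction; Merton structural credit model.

Key observation: a price alone would not answer the question — the per-node share/bond construction on the spot-134, 1.46/0.61 tree is required, and only the replicating-portfolio method yields it.

framework: replicating-portfolio construction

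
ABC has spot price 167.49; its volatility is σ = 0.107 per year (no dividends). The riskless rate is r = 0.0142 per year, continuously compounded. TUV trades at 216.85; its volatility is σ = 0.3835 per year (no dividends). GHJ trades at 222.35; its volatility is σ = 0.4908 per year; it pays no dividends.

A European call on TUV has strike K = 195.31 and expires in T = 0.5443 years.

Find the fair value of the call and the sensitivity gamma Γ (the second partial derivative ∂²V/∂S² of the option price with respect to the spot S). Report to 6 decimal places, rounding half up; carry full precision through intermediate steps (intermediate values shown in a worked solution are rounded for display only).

price = 36.404228
Γ = 0.005625

σ√T = 0.3835·√0.5443 = 0.282934
d₁ = (ln(S/K) + (r+σ²/2)T) / (σ√T) = (ln(216.85/195.31) + (0.0142+0.3835²/2)·0.5443) / 0.282934 = (0.104618 + 0.047755) / 0.282934 = 0.538545
d₂ = d₁ − σ√T = 0.538545 − 0.282934 = 0.255612
e^{−rT} = 0.992301
N(d₁) = 0.704900,  N(d₂) = 0.600875
Call price V = S·N(d₁) − K·e^{−rT}·N(d₂) = 152.857506 − 116.453278 = 36.404228
φ(d₁) = (1/√(2π))·e^{−d₁²/2} = 0.345089
Γ = φ(d₁) / (S·σ·√T) = 0.005625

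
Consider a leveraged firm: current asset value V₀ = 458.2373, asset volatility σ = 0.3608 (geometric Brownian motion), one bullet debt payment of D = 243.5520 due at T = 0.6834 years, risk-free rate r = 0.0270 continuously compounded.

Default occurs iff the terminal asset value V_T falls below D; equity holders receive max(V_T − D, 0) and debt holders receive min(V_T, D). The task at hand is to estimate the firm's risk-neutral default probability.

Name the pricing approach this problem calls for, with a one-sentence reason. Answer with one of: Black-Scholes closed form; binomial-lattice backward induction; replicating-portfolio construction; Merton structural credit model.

framework: Merton structural credit model

Key observation: the question is about default risk generated by asset-value dynamics against a debt face of 243.5520 — the structural framework prices exactly that.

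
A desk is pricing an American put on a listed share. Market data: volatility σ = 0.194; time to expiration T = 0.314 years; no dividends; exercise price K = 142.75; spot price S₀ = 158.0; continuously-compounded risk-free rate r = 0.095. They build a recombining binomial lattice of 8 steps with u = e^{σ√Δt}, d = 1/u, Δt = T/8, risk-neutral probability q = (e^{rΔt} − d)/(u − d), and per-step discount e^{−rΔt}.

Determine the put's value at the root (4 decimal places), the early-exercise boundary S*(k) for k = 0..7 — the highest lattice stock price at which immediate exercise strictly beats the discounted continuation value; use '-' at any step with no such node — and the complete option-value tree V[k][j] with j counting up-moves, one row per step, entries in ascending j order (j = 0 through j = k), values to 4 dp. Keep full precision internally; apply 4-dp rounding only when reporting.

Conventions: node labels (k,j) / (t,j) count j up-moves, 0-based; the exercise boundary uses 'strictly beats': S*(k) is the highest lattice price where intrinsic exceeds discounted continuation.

price = 0.9582
boundary = - - - - - 130.3760 125.4601 130.3760
tree:
0.9582
1.6935 0.3360
2.9252 0.6517 0.0682
4.9130 1.2452 0.1485 0.0000
7.9691 2.3331 0.3234 0.0000 0.0000
12.3740 4.2565 0.7040 0.0000 0.0000 0.0000
17.2899 7.4754 1.5327 0.0000 0.0000 0.0000 0.0000
22.0204 12.3740 3.3371 0.0000 0.0000 0.0000 0.0000 0.0000
26.5725 17.2899 7.2655 0.0000 0.0000 0.0000 0.0000 0.0000 0.0000

Δt=0.03925  u=1.03918  d=0.96229  q=0.53898  discount=0.99628
step 8 (expiry): payoffs max(K−S,0) = 26.5725 17.2899 7.2655 0.0000 0.0000 0.0000 0.0000 0.0000 0.0000
step 7: (k=7,j=0): S=120.7296, K−S=22.0204, hold=21.4891 ⇒ V=22.0204 exercise | (k=7,j=1): S=130.3760, K−S=12.3740, hold=11.8427 ⇒ V=12.3740 exercise | (k=7,j=2): S=140.7931, K−S=1.9569, hold=3.3371 ⇒ V=3.3371 continue | (k=7,j=3): S=152.0426, K−S=0.0000, hold=0.0000 ⇒ V=0.0000 continue | (k=7,j=4): S=164.1909, K−S=0.0000, hold=0.0000 ⇒ V=0.0000 continue | (k=7,j=5): S=177.3098, K−S=0.0000, hold=0.0000 ⇒ V=0.0000 continue | (k=7,j=6): S=191.4770, K−S=0.0000, hold=0.0000 ⇒ V=0.0000 continue | (k=7,j=7): S=206.7761, K−S=0.0000, hold=0.0000 ⇒ V=0.0000 continue  boundary S*=130.3760
step 6: (k=6,j=0): S=125.4601, K−S=17.2899, hold=16.7586 ⇒ V=17.2899 exercise | (k=6,j=1): S=135.4845, K−S=7.2655, hold=7.4754 ⇒ V=7.4754 continue | (k=6,j=2): S=146.3098, K−S=0.0000, hold=1.5327 ⇒ V=1.5327 continue | (k=6,j=3): S=158.0000, K−S=0.0000, hold=0.0000 ⇒ V=0.0000 continue | (k=6,j=4): S=170.6243, K−S=0.0000, hold=0.0000 ⇒ V=0.0000 continue | (k=6,j=5): S=184.2573, K−S=0.0000, hold=0.0000 ⇒ V=0.0000 continue | (k=6,j=6): S=198.9796, K−S=0.0000, hold=0.0000 ⇒ V=0.0000 continue  boundary S*=125.4601
step 5: (k=5,j=0): S=130.3760, K−S=12.3740, hold=11.9554 ⇒ V=12.3740 exercise | (k=5,j=1): S=140.7931, K−S=1.9569, hold=4.2565 ⇒ V=4.2565 continue | (k=5,j=2): S=152.0426, K−S=0.0000, hold=0.7040 ⇒ V=0.7040 continue | (k=5,j=3): S=164.1909, K−S=0.0000, hold=0.0000 ⇒ V=0.0000 continue | (k=5,j=4): S=177.3098, K−S=0.0000, hold=0.0000 ⇒ V=0.0000 continue | (k=5,j=5): S=191.4770, K−S=0.0000, hold=0.0000 ⇒ V=0.0000 continue  boundary S*=130.3760
step 4: (k=4,j=0): S=135.4845, K−S=7.2655, hold=7.9691 ⇒ V=7.9691 continue | (k=4,j=1): S=146.3098, K−S=0.0000, hold=2.3331 ⇒ V=2.3331 continue | (k=4,j=2): S=158.0000, K−S=0.0000, hold=0.3234 ⇒ V=0.3234 continue | (k=4,j=3): S=170.6243, K−S=0.0000, hold=0.0000 ⇒ V=0.0000 continue | (k=4,j=4): S=184.2573, K−S=0.0000, hold=0.0000 ⇒ V=0.0000 continue  boundary S*=-
step 3: (k=3,j=0): S=140.7931, K−S=1.9569, hold=4.9130 ⇒ V=4.9130 continue | (k=3,j=1): S=152.0426, K−S=0.0000, hold=1.2452 ⇒ V=1.2452 continue | (k=3,j=2): S=164.1909, K−S=0.0000, hold=0.1485 ⇒ V=0.1485 continue | (k=3,j=3): S=177.3098, K−S=0.0000, hold=0.0000 ⇒ V=0.0000 continue  boundary S*=-
step 2: (k=2,j=0): S=146.3098, K−S=0.0000, hold=2.9252 ⇒ V=2.9252 continue | (k=2,j=1): S=158.0000, K−S=0.0000, hold=0.6517 ⇒ V=0.6517 continue | (k=2,j=2): S=170.6243, K−S=0.0000, hold=0.0682 ⇒ V=0.0682 continue  boundary S*=-
step 1: (k=1,j=0): S=152.0426, K−S=0.0000, hold=1.6935 ⇒ V=1.6935 continue | (k=1,j=1): S=164.1909, K−S=0.0000, hold=0.3360 ⇒ V=0.3360 continue  boundary S*=-
step 0: (k=0,j=0): S=158.0000, K−S=0.0000, hold=0.9582 ⇒ V=0.9582 continue  boundary S*=-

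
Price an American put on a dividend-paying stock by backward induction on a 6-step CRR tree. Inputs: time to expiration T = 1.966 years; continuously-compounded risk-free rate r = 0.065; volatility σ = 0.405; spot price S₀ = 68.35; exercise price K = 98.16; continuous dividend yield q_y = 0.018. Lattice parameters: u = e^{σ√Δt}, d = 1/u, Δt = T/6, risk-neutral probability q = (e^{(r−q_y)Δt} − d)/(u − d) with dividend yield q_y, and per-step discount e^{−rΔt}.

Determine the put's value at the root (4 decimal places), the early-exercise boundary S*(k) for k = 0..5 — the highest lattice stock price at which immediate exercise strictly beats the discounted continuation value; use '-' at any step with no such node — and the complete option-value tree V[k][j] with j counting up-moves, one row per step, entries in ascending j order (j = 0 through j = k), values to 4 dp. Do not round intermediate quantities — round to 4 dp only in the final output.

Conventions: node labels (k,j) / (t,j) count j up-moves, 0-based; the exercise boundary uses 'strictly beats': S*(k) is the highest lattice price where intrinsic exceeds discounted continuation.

Δt=0.32767, u=1.26091, d=0.79308, q=0.47547, disc=e^(-rΔt)=0.97893
k=6 terminal: V=max(K-S,0) → 81.1525 71.1200 55.1695 29.8100 0.0000 0.0000 0.0000
k=5: j=0 S=21.4449 intr=76.7151 cont=74.7727 V=76.7151[EX]; j=1 S=34.0949 intr=64.0651 cont=62.1970 V=64.0651[EX]; j=2 S=54.2070 intr=43.9530 cont=42.2032 V=43.9530[EX]; j=3 S=86.1830 intr=11.9770 cont=15.3066 V=15.3066[hold]; j=4 S=137.0210 intr=0.0000 cont=0.0000 V=0.0000[hold]; j=5 S=217.8476 intr=0.0000 cont=0.0000 V=0.0000[hold]  S*(5)=54.2070
k=4: j=0 S=27.0400 intr=71.1200 cont=69.2104 V=71.1200[EX]; j=1 S=42.9905 intr=55.1695 cont=53.3537 V=55.1695[EX]; j=2 S=68.3500 intr=29.8100 cont=29.6932 V=29.8100[EX]; j=3 S=108.6686 intr=0.0000 cont=7.8595 V=7.8595[hold]; j=4 S=172.7706 intr=0.0000 cont=0.0000 V=0.0000[hold]  S*(4)=68.3500
k=3: j=0 S=34.0949 intr=64.0651 cont=62.1970 V=64.0651[EX]; j=1 S=54.2070 intr=43.9530 cont=42.2032 V=43.9530[EX]; j=2 S=86.1830 intr=11.9770 cont=18.9649 V=18.9649[hold]; j=3 S=137.0210 intr=0.0000 cont=4.0356 V=4.0356[hold]  S*(3)=54.2070
k=2: j=0 S=42.9905 intr=55.1695 cont=53.3537 V=55.1695[EX]; j=1 S=68.3500 intr=29.8100 cont=31.3959 V=31.3959[hold]; j=2 S=108.6686 intr=0.0000 cont=11.6163 V=11.6163[hold]  S*(2)=42.9905
k=1: j=0 S=54.2070 intr=43.9530 cont=42.9414 V=43.9530[EX]; j=1 S=86.1830 intr=11.9770 cont=21.5278 V=21.5278[hold]  S*(1)=54.2070
k=0: j=0 S=68.3500 intr=29.8100 cont=32.5889 V=32.5889[hold]  S*(0)=-

price = 32.5889
boundary = - 54.2070 42.9905 54.2070 68.3500 54.2070
tree:
32.5889
43.9530 21.5278
55.1695 31.3959 11.6163
64.0651 43.9530 18.9649 4.0356
71.1200 55.1695 29.8100 7.8595 0.0000
76.7151 64.0651 43.9530 15.3066 0.0000 0.0000
81.1525 71.1200 55.1695 29.8100 0.0000 0.0000 0.0000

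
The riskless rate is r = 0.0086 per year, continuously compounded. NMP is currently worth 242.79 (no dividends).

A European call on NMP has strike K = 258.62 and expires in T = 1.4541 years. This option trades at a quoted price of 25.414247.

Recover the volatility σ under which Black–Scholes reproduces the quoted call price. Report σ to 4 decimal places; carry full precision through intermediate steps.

sigma = 0.2625

At σ = 0.2625 the Black–Scholes value reproduces the quote:
σ√T = 0.2625·√1.4541 = 0.316538
d₁ = (ln(S/K) + (r+σ²/2)T) / (σ√T) = (ln(242.79/258.62) + (0.0086+0.2625²/2)·1.4541) / 0.316538 = (-0.063163 + 0.062604) / 0.316538 = -0.001767
d₂ = d₁ − σ√T = -0.001767 − 0.316538 = -0.318306
e^{−rT} = 0.987573
N(d₁) = 0.499295,  N(d₂) = 0.375127
V = S·N(d₁) − K·e^{−rT}·N(d₂) = 121.223832 − 95.809585 = 25.414247 (the quoted price), and the Black–Scholes price is strictly increasing in σ, so σ is unique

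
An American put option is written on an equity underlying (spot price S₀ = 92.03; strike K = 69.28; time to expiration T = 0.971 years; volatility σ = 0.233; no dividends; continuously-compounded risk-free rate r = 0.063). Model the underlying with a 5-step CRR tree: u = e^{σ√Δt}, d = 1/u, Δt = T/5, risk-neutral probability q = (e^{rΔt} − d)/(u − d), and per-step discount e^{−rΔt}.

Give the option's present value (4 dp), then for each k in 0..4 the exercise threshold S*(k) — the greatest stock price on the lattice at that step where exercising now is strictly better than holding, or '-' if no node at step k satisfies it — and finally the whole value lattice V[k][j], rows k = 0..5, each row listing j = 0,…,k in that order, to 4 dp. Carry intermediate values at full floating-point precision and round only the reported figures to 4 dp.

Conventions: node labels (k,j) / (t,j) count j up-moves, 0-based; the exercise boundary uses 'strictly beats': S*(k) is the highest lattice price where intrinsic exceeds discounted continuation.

params: Δt=0.19420 u=1.10814 d=0.90242 q=0.53419 e^(-rΔt)=0.98784
t_5 payoffs: 14.2036 1.6482 0.0000 0.0000 0.0000 0.0000
t_4: node(4,0) S=61.0321 payoff=8.2479 vs cont=7.4055 → 8.2479 [stop]  node(4,1) S=74.9452 payoff=0.0000 vs cont=0.7584 → 0.7584 [wait]  node(4,2) S=92.0300 payoff=0.0000 vs cont=0.0000 → 0.0000 [wait]  node(4,3) S=113.0095 payoff=0.0000 vs cont=0.0000 → 0.0000 [wait]  node(4,4) S=138.7716 payoff=0.0000 vs cont=0.0000 → 0.0000 [wait]  ⇒ S*(4)=61.0321
t_3: node(3,0) S=67.6318 payoff=1.6482 vs cont=4.1954 → 4.1954 [wait]  node(3,1) S=83.0494 payoff=0.0000 vs cont=0.3490 → 0.3490 [wait]  node(3,2) S=101.9817 payoff=0.0000 vs cont=0.0000 → 0.0000 [wait]  node(3,3) S=125.2298 payoff=0.0000 vs cont=0.0000 → 0.0000 [wait]  ⇒ S*(3)=-
t_2: node(2,0) S=74.9452 payoff=0.0000 vs cont=2.1147 → 2.1147 [wait]  node(2,1) S=92.0300 payoff=0.0000 vs cont=0.1606 → 0.1606 [wait]  node(2,2) S=113.0095 payoff=0.0000 vs cont=0.0000 → 0.0000 [wait]  ⇒ S*(2)=-
t_1: node(1,0) S=83.0494 payoff=0.0000 vs cont=1.0578 → 1.0578 [wait]  node(1,1) S=101.9817 payoff=0.0000 vs cont=0.0739 → 0.0739 [wait]  ⇒ S*(1)=-
t_0: node(0,0) S=92.0300 payoff=0.0000 vs cont=0.5257 → 0.5257 [wait]  ⇒ S*(0)=-

price = 0.5257
boundary = - - - - 61.0321
tree:
0.5257
1.0578 0.0739
2.1147 0.1606 0.0000
4.1954 0.3490 0.0000 0.0000
8.2479 0.7584 0.0000 0.0000 0.0000
14.2036 1.6482 0.0000 0.0000 0.0000 0.0000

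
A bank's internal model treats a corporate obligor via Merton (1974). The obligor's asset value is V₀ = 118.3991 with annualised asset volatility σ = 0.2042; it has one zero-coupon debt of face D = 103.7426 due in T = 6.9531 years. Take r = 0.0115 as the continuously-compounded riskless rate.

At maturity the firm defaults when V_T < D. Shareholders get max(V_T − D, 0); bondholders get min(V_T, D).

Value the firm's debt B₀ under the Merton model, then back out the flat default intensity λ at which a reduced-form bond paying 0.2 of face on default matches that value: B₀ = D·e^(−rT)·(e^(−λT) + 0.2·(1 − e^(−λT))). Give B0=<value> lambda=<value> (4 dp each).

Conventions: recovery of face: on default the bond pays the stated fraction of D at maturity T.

Apply the equity-as-call identities (strike 103.7426, horizon 6.9531 years):
d₁ = [ln(V₀/D) + (r + σ²/2)T] / (σ√T)
   = [ln(118.3991/103.7426) + (0.0115 + 0.5·0.2042²)·6.9531] / (0.2042·√6.9531)
   = [0.132148 + 0.224925] / 0.538449 = 0.663150
d₂ = d₁ − σ√T = 0.663150 − 0.538449 = 0.124701
N(d₁) = 0.746383,  N(d₂) = 0.549620,  e^(−rT) = 0.923153
E₀ = V₀·N(d₁) − D·e^(−rT)·N(d₂)
   = 118.3991·0.746383 − 103.7426·0.923153·0.549620 = 35.733829
B₀ = V₀ − E₀ = 118.3991 − 35.733829 = 82.665271
e^(−λT) = (B₀·e^(rT)/D − 0.2)/(1 − 0.2) = (82.6653·1.083244/103.7426 − 0.2)/0.8 = 0.82895318
λ = −ln(0.82895318)/6.9531 = 0.026980

B0=82.6653 lambda=0.0270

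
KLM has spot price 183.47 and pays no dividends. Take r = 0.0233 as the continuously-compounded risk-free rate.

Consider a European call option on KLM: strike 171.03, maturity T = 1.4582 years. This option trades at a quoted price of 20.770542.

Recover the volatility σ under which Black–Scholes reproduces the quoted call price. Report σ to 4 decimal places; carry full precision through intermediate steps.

sigma = 0.1061

At σ = 0.1061 the Black–Scholes value reproduces the quote:
σ√T = 0.1061·√1.4582 = 0.128122
d₁ = (ln(S/K) + (r+σ²/2)T) / (σ√T) = (ln(183.47/171.03) + (0.0233+0.1061²/2)·1.4582) / 0.128122 = (0.070212 + 0.042184) / 0.128122 = 0.877256
d₂ = d₁ − σ√T = 0.877256 − 0.128122 = 0.749134
e^{−rT} = 0.966595
N(d₁) = 0.809826,  N(d₂) = 0.773112
V = S·N(d₁) − K·e^{−rT}·N(d₂) = 148.578823 − 127.808282 = 20.770542 (matching the quote); vega is positive throughout, so no other σ reproduces this price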